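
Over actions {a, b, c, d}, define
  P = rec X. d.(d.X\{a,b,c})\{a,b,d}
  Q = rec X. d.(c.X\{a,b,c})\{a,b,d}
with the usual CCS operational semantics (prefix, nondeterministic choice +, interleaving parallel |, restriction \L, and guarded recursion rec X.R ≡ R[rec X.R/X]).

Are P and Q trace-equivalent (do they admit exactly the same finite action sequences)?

traces(P) ≠ traces(Q) — witness ⟨dc⟩

LTS(P): 2 reachable states
  u0 = rec X. d.(d.X\{a,b,c})\{a,b,d} ⊢ —d→ u1
  u1 = (d.(rec X. d.(d.X\{a,b,c})\{a,b,d})\{a,b,c})\{a,b,d} ⊢ ·
LTS(Q): 3 reachable states
  v0 = rec X. d.(c.X\{a,b,c})\{a,b,d} ⊢ —d→ v1
  v1 = (c.(rec X. d.(c.X\{a,b,c})\{a,b,d})\{a,b,c})\{a,b,d} ⊢ —c→ v2
  v2 = (rec X. d.(c.X\{a,b,c})\{a,b,d})\{a,b,c}\{a,b,d} ⊢ ·
Executing dc from Q (initial set {v0}):
  [1] d ⇒ {v1}
  [2] c ⇒ {v2}
  ✓ Q
Executing dc from P (initial set {u0}):
  [1] d ⇒ {u1}
  [2] c ⇒ no successor for P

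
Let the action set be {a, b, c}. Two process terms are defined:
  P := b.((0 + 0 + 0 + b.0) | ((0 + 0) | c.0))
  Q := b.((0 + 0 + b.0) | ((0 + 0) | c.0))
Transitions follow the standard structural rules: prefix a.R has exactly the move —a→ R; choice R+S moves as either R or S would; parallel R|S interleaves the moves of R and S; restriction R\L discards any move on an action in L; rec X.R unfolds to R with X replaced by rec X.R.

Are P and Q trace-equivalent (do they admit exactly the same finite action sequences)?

P's transition system — 5 states:
  u0 = b.((0 + 0 + 0 + b.0) | ((0 + 0) | c.0)) has moves —b→ u1
  u1 = (0 + 0 + 0 + b.0) | ((0 + 0) | c.0) has moves —b→ u2, —c→ u3
  u2 = 0 | ((0 + 0) | c.0) has moves —c→ u4
  u3 = (0 + 0 + 0 + b.0) | ((0 + 0) | 0) has moves —b→ u4
  u4 = 0 | ((0 + 0) | 0) has moves ∅
Q's transition system — 5 states:
  v0 = b.((0 + 0 + b.0) | ((0 + 0) | c.0)) has moves —b→ v1
  v1 = (0 + 0 + b.0) | ((0 + 0) | c.0) has moves —b→ v2, —c→ v3
  v2 = 0 | ((0 + 0) | c.0) has moves —c→ v4
  v3 = (0 + 0 + b.0) | ((0 + 0) | 0) has moves —b→ v4
  v4 = 0 | ((0 + 0) | 0) has moves ∅
Bisimilarity quotient blocks:
  B0 = {u0, v0}
  B1 = {u1, v1}
  B2 = {u2, v2}
  B3 = {u4, v4}
  B4 = {u3, v3}
u0 ∈ B0, v0 ∈ B0 → same block
Bisimilar ⇒ trace-equivalent.

YES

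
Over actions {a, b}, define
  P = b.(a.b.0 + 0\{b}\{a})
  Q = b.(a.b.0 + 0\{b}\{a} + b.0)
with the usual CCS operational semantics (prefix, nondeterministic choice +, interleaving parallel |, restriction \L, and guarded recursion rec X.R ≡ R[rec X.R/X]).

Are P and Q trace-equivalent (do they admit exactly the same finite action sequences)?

traces(P) ≠ traces(Q) — witness ⟨bb⟩

LTS(P): 4 reachable states
  p0 = b.(a.b.0 + 0\{b}\{a}) → =b=> p1
  p1 = a.b.0 + 0\{b}\{a} → =a=> p2
  p2 = b.0 → =b=> p3
  p3 = 0 → (no moves)
LTS(Q): 4 reachable states
  q0 = b.(a.b.0 + 0\{b}\{a} + b.0) → =b=> q1
  q1 = a.b.0 + 0\{b}\{a} + b.0 → =a=> q2, =b=> q3
  q2 = b.0 → =b=> q3
  q3 = 0 → (no moves)
Run σ = ⟨bb⟩ on Q: start {q0}
  after b @ step 1: {q1}
  after b @ step 2: {q3}
  — Q admits the full trace.
Run σ = ⟨bb⟩ on P: start {p0}
  after b @ step 1: {p1}
  after b @ step 2: no successor for P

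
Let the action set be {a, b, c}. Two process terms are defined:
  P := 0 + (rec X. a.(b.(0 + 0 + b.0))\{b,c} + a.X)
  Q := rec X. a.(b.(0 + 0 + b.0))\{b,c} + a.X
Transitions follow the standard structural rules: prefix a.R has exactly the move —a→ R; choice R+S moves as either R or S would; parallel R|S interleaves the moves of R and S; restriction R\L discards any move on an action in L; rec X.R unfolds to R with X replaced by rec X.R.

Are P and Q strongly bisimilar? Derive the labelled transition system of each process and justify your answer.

bisimilar

P's transition system — 3 states:
  u0 = 0 + (rec X. a.(b.(0 + 0 + b.0))\{b,c} + a.X) :: ··a··> u1, ··a··> u2
  u1 = (b.(0 + 0 + b.0))\{b,c} :: (no moves)
  u2 = rec X. a.(b.(0 + 0 + b.0))\{b,c} + a.X :: ··a··> u1, ··a··> u2
Q's transition system — 2 states:
  v0 = rec X. a.(b.(0 + 0 + b.0))\{b,c} + a.X :: ··a··> v0, ··a··> v1
  v1 = (b.(0 + 0 + b.0))\{b,c} :: (no moves)
Bisimilarity quotient blocks:
  B0 = {u0, u2, v0}
  B1 = {u1, v1}
u0 ∈ B0, v0 ∈ B0 → same block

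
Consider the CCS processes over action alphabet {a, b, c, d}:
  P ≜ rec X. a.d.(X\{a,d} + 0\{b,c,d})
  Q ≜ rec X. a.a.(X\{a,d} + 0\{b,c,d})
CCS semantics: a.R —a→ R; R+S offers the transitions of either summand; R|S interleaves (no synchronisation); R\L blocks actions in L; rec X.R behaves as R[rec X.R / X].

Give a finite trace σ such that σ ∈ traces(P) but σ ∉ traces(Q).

P's transition system — 3 states:
  s0 = rec X. a.d.(X\{a,d} + 0\{b,c,d}) has moves -a-> s1
  s1 = d.((rec X. a.d.(X\{a,d} + 0\{b,c,d}))\{a,d} + 0\{b,c,d}) has moves -d-> s2
  s2 = (rec X. a.d.(X\{a,d} + 0\{b,c,d}))\{a,d} + 0\{b,c,d} has moves (no moves)
Q's transition system — 3 states:
  t0 = rec X. a.a.(X\{a,d} + 0\{b,c,d}) has moves -a-> t1
  t1 = a.((rec X. a.a.(X\{a,d} + 0\{b,c,d}))\{a,d} + 0\{b,c,d}) has moves -a-> t2
  t2 = (rec X. a.a.(X\{a,d} + 0\{b,c,d}))\{a,d} + 0\{b,c,d} has moves (no moves)
Trace ⟨ad⟩ through P, begin at {s0}:
  [1] a ⇒ {s1}
  [2] d ⇒ {s2}
  ✓ P
Trace ⟨ad⟩ through Q, begin at {t0}:
  [1] a ⇒ {t1}
  [2] d ⇒ ∅  — Q cannot continue

ad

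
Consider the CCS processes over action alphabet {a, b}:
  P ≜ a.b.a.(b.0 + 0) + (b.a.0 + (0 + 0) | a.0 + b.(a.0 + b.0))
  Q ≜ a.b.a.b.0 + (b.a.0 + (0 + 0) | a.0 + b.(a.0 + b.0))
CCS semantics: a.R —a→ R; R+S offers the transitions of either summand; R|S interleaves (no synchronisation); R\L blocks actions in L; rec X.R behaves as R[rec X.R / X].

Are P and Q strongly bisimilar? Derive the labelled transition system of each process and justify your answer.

bisimilar

P's transition system — 8 states:
  s0 = a.b.a.(b.0 + 0) + (b.a.0 + (0 + 0) | a.0 + b.(a.0 + b.0)) ⊢ =a=> s1, =a=> s2, =b=> s3, =b=> s4
  s1 = (0 + 0) | 0 ⊢ (no moves)
  s2 = b.a.(b.0 + 0) ⊢ =b=> s5
  s3 = a.0 ⊢ =a=> s6
  s4 = a.0 + b.0 ⊢ =a=> s6, =b=> s6
  s5 = a.(b.0 + 0) ⊢ =a=> s7
  s6 = 0 ⊢ (no moves)
  s7 = b.0 + 0 ⊢ =b=> s6
Q's transition system — 8 states:
  t0 = a.b.a.b.0 + (b.a.0 + (0 + 0) | a.0 + b.(a.0 + b.0)) ⊢ =a=> t1, =a=> t2, =b=> t3, =b=> t4
  t1 = (0 + 0) | 0 ⊢ (no moves)
  t2 = b.a.b.0 ⊢ =b=> t5
  t3 = a.0 ⊢ =a=> t6
  t4 = a.0 + b.0 ⊢ =a=> t6, =b=> t6
  t5 = a.b.0 ⊢ =a=> t7
  t6 = 0 ⊢ (no moves)
  t7 = b.0 ⊢ =b=> t6
Bisimilarity quotient blocks:
  B0 = {s0, t0}
  B1 = {s1, s6, t1, t6}
  B2 = {s3, t3}
  B3 = {s2, t2}
  B4 = {s5, t5}
  B5 = {s7, t7}
  B6 = {s4, t4}
s0 ∈ B0, t0 ∈ B0 → same block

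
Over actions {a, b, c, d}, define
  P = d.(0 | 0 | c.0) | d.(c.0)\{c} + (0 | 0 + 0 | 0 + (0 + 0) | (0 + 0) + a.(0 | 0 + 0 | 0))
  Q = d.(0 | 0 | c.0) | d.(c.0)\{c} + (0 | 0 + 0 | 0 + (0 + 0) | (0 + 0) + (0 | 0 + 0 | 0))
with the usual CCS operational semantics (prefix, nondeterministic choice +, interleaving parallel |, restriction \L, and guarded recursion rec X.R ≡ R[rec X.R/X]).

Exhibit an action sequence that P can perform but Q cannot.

a

Reachable graph of P (7 states):
  p0 = d.(0 | 0 | c.0) | d.(c.0)\{c} + (0 | 0 + 0 | 0 + (0 + 0) | (0 + 0) + a.(0 | 0 + 0 | 0)) | —a→ p1, —d→ p2, —d→ p3
  p1 = 0 | 0 + 0 | 0 | deadlocked
  p2 = 0 | 0 | c.0 | d.(c.0)\{c} | —c→ p4, —d→ p5
  p3 = d.(0 | 0 | c.0) | (c.0)\{c} | —d→ p5
  p4 = 0 | 0 | 0 | d.(c.0)\{c} | —d→ p6
  p5 = 0 | 0 | c.0 | (c.0)\{c} | —c→ p6
  p6 = 0 | 0 | 0 | (c.0)\{c} | deadlocked
Reachable graph of Q (6 states):
  q0 = d.(0 | 0 | c.0) | d.(c.0)\{c} + (0 | 0 + 0 | 0 + (0 + 0) | (0 + 0) + (0 | 0 + 0 | 0)) | —d→ q1, —d→ q2
  q1 = 0 | 0 | c.0 | d.(c.0)\{c} | —c→ q3, —d→ q4
  q2 = d.(0 | 0 | c.0) | (c.0)\{c} | —d→ q4
  q3 = 0 | 0 | 0 | d.(c.0)\{c} | —d→ q5
  q4 = 0 | 0 | c.0 | (c.0)\{c} | —c→ q5
  q5 = 0 | 0 | 0 | (c.0)\{c} | deadlocked
Executing a from P (initial set {p0}):
  [1] a ⇒ {p1}
  — P admits the full trace.
Executing a from Q (initial set {q0}):
  [1] a ⇒ ∅ (Q stuck)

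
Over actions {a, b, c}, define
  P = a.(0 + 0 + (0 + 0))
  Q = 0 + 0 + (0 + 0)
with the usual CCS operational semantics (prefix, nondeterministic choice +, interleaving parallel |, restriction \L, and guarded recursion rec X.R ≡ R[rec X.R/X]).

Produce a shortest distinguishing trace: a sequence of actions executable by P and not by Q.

LTS(P): 2 reachable states
  u0 = a.(0 + 0 + (0 + 0)) has moves --a--▸ u1
  u1 = 0 + 0 + (0 + 0) has moves deadlocked
LTS(Q): 1 reachable states
  v0 = 0 + 0 + (0 + 0) has moves deadlocked
Run σ = ⟨a⟩ on P: start {u0}
  step 1 (a): {u1}
  ✓ P
Run σ = ⟨a⟩ on Q: start {v0}
  step 1 (a): no successor for Q

a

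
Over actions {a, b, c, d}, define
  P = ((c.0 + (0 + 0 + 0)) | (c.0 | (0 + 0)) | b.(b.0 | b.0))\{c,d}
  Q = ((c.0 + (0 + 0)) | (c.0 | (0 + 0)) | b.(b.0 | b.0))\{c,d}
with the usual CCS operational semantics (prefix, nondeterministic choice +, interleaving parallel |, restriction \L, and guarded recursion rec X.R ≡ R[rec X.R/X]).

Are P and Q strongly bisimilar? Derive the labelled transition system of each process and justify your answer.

YES

LTS(P): 5 reachable states
  u0 = ((c.0 + (0 + 0 + 0)) | (c.0 | (0 + 0)) | b.(b.0 | b.0))\{c,d} → =b=> u1
  u1 = ((c.0 + (0 + 0 + 0)) | (c.0 | (0 + 0)) | (b.0 | b.0))\{c,d} → =b=> u2, =b=> u3
  u2 = ((c.0 + (0 + 0 + 0)) | (c.0 | (0 + 0)) | (0 | b.0))\{c,d} → =b=> u4
  u3 = ((c.0 + (0 + 0 + 0)) | (c.0 | (0 + 0)) | (b.0 | 0))\{c,d} → =b=> u4
  u4 = ((c.0 + (0 + 0 + 0)) | (c.0 | (0 + 0)) | (0 | 0))\{c,d} → (no moves)
LTS(Q): 5 reachable states
  v0 = ((c.0 + (0 + 0)) | (c.0 | (0 + 0)) | b.(b.0 | b.0))\{c,d} → =b=> v1
  v1 = ((c.0 + (0 + 0)) | (c.0 | (0 + 0)) | (b.0 | b.0))\{c,d} → =b=> v2, =b=> v3
  v2 = ((c.0 + (0 + 0)) | (c.0 | (0 + 0)) | (0 | b.0))\{c,d} → =b=> v4
  v3 = ((c.0 + (0 + 0)) | (c.0 | (0 + 0)) | (b.0 | 0))\{c,d} → =b=> v4
  v4 = ((c.0 + (0 + 0)) | (c.0 | (0 + 0)) | (0 | 0))\{c,d} → (no moves)
Coarsest stable partition (strong bisimilarity classes):
  B0 = {u0, v0}
  B1 = {u1, v1}
  B2 = {u2, u3, v2, v3}
  B3 = {u4, v4}
u0 ∈ B0, v0 ∈ B0 → same block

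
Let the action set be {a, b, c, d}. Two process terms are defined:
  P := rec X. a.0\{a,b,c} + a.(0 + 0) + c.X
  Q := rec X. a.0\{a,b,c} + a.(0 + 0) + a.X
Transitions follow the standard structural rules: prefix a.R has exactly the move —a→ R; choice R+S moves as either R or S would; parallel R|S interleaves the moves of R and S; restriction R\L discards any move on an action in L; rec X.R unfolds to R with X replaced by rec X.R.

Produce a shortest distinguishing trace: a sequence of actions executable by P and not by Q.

LTS(P): 3 reachable states
  m0 = rec X. a.0\{a,b,c} + a.(0 + 0) + c.X | -a-> m1, -a-> m2, -c-> m0
  m1 = 0 + 0 | deadlocked
  m2 = 0\{a,b,c} | deadlocked
LTS(Q): 3 reachable states
  n0 = rec X. a.0\{a,b,c} + a.(0 + 0) + a.X | -a-> n0, -a-> n1, -a-> n2
  n1 = 0 + 0 | deadlocked
  n2 = 0\{a,b,c} | deadlocked
Executing c from P (initial set {m0}):
  [1] c ⇒ {m0}
  P completes σ.
Executing c from Q (initial set {n0}):
  [1] c ⇒ no successor for Q

c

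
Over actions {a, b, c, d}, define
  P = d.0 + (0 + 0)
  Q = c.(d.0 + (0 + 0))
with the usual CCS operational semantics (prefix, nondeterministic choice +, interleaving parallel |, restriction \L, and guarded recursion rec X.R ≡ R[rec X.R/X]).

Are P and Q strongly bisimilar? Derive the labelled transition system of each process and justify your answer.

not bisimilar

LTS(P): 2 reachable states
  m0 = d.0 + (0 + 0) has moves -d-> m1
  m1 = 0 has moves ∅
LTS(Q): 3 reachable states
  n0 = c.(d.0 + (0 + 0)) has moves -c-> n1
  n1 = d.0 + (0 + 0) has moves -d-> n2
  n2 = 0 has moves ∅
Bisimilarity quotient blocks:
  B0 = {m0, n1}
  B1 = {m1, n2}
  B2 = {n0}
m0 ∈ B0, n0 ∈ B2 → different blocks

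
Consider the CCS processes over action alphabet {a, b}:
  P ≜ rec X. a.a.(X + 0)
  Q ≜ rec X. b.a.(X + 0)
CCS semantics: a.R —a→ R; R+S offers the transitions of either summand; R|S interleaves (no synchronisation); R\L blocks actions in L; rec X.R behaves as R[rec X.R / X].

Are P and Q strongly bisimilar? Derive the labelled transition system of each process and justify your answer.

NO

Reachable graph of P (3 states):
  u0 = rec X. a.a.(X + 0) :: --a--▸ u1
  u1 = a.((rec X. a.a.(X + 0)) + 0) :: --a--▸ u2
  u2 = (rec X. a.a.(X + 0)) + 0 :: --a--▸ u1
Reachable graph of Q (3 states):
  v0 = rec X. b.a.(X + 0) :: --b--▸ v1
  v1 = a.((rec X. b.a.(X + 0)) + 0) :: --a--▸ v2
  v2 = (rec X. b.a.(X + 0)) + 0 :: --b--▸ v1
Partition-refinement fixed point:
  B0 = {u0, u1, u2}
  B1 = {v0, v2}
  B2 = {v1}
u0 ∈ B0, v0 ∈ B1 → different blocks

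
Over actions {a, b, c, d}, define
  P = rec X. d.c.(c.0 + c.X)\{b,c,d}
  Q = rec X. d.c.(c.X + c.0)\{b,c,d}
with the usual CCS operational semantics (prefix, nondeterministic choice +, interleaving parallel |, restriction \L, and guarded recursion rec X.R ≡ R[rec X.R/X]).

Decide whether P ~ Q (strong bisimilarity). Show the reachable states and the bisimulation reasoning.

P ~ Q

LTS(P): 3 reachable states
  s0 = rec X. d.c.(c.0 + c.X)\{b,c,d} | --d--▸ s1
  s1 = c.(c.0 + c.(rec X. d.c.(c.0 + c.X)\{b,c,d}))\{b,c,d} | --c--▸ s2
  s2 = (c.0 + c.(rec X. d.c.(c.0 + c.X)\{b,c,d}))\{b,c,d} | ∅
LTS(Q): 3 reachable states
  t0 = rec X. d.c.(c.X + c.0)\{b,c,d} | --d--▸ t1
  t1 = c.(c.(rec X. d.c.(c.X + c.0)\{b,c,d}) + c.0)\{b,c,d} | --c--▸ t2
  t2 = (c.(rec X. d.c.(c.X + c.0)\{b,c,d}) + c.0)\{b,c,d} | ∅
Coarsest stable partition (strong bisimilarity classes):
  B0 = {s0, t0}
  B1 = {s1, t1}
  B2 = {s2, t2}
s0 ∈ B0, t0 ∈ B0 → same block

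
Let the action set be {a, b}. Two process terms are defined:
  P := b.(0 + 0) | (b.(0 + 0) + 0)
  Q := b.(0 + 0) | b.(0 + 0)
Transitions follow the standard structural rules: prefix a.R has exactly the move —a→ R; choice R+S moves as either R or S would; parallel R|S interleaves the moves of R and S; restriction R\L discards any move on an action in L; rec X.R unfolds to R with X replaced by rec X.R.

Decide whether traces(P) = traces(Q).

P's transition system — 4 states:
  u0 = b.(0 + 0) | (b.(0 + 0) + 0) :: -b-> u1, -b-> u2
  u1 = (0 + 0) | (b.(0 + 0) + 0) :: -b-> u3
  u2 = b.(0 + 0) | (0 + 0) :: -b-> u3
  u3 = (0 + 0) | (0 + 0) :: (no moves)
Q's transition system — 4 states:
  v0 = b.(0 + 0) | b.(0 + 0) :: -b-> v1, -b-> v2
  v1 = (0 + 0) | b.(0 + 0) :: -b-> v3
  v2 = b.(0 + 0) | (0 + 0) :: -b-> v3
  v3 = (0 + 0) | (0 + 0) :: (no moves)
Partition-refinement fixed point:
  B0 = {u0, v0}
  B1 = {u1, u2, v1, v2}
  B2 = {u3, v3}
u0 ∈ B0, v0 ∈ B0 → same block
Bisimilar ⇒ trace-equivalent.

YES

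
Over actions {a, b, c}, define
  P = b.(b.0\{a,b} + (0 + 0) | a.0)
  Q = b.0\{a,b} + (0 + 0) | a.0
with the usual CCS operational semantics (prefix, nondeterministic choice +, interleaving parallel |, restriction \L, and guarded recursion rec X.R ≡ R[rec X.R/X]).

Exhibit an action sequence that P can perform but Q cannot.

LTS(P): 4 reachable states
  p0 = b.(b.0\{a,b} + (0 + 0) | a.0) ⊢ ··b··> p1
  p1 = b.0\{a,b} + (0 + 0) | a.0 ⊢ ··a··> p2, ··b··> p3
  p2 = (0 + 0) | 0 ⊢ deadlocked
  p3 = 0\{a,b} ⊢ deadlocked
LTS(Q): 3 reachable states
  q0 = b.0\{a,b} + (0 + 0) | a.0 ⊢ ··a··> q1, ··b··> q2
  q1 = (0 + 0) | 0 ⊢ deadlocked
  q2 = 0\{a,b} ⊢ deadlocked
Trace ⟨ba⟩ through P, begin at {p0}:
  step 1 (b): {p1}
  step 2 (a): {p2}
  — P admits the full trace.
Trace ⟨ba⟩ through Q, begin at {q0}:
  step 1 (b): {q2}
  step 2 (a): no successor for Q

ba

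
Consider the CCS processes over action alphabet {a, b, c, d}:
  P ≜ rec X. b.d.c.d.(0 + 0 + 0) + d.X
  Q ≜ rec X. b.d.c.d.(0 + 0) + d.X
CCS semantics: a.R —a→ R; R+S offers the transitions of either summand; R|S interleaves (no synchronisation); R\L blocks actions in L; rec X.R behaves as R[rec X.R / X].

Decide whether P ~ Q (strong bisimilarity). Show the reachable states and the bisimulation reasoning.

LTS(P): 5 reachable states
  m0 = rec X. b.d.c.d.(0 + 0 + 0) + d.X | ··b··> m1, ··d··> m0
  m1 = d.c.d.(0 + 0 + 0) | ··d··> m2
  m2 = c.d.(0 + 0 + 0) | ··c··> m3
  m3 = d.(0 + 0 + 0) | ··d··> m4
  m4 = 0 + 0 + 0 | ·
LTS(Q): 5 reachable states
  n0 = rec X. b.d.c.d.(0 + 0) + d.X | ··b··> n1, ··d··> n0
  n1 = d.c.d.(0 + 0) | ··d··> n2
  n2 = c.d.(0 + 0) | ··c··> n3
  n3 = d.(0 + 0) | ··d··> n4
  n4 = 0 + 0 | ·
Bisimilarity quotient blocks:
  B0 = {m0, n0}
  B1 = {m1, n1}
  B2 = {m2, n2}
  B3 = {m3, n3}
  B4 = {m4, n4}
m0 ∈ B0, n0 ∈ B0 → same block

bisimilar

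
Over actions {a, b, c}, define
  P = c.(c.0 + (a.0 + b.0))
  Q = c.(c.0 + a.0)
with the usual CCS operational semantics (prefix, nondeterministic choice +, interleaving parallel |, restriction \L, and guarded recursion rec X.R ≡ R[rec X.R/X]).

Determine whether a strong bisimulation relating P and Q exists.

Reachable graph of P (3 states):
  p0 = c.(c.0 + (a.0 + b.0)) | =c=> p1
  p1 = c.0 + (a.0 + b.0) | =a=> p2, =b=> p2, =c=> p2
  p2 = 0 | ∅
Reachable graph of Q (3 states):
  q0 = c.(c.0 + a.0) | =c=> q1
  q1 = c.0 + a.0 | =a=> q2, =c=> q2
  q2 = 0 | ∅
Bisimilarity quotient blocks:
  B0 = {p0}
  B1 = {p1}
  B2 = {p2, q2}
  B3 = {q0}
  B4 = {q1}
p0 ∈ B0, q0 ∈ B3 → different blocks

P ≁ Q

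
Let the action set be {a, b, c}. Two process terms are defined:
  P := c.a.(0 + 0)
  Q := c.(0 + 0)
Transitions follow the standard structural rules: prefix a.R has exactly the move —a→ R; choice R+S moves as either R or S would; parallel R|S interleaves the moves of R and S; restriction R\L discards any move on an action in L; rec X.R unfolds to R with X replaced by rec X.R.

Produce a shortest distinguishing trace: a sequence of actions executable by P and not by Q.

ca

Reachable graph of P (3 states):
  m0 = c.a.(0 + 0) has moves —c→ m1
  m1 = a.(0 + 0) has moves —a→ m2
  m2 = 0 + 0 has moves ∅
Reachable graph of Q (2 states):
  n0 = c.(0 + 0) has moves —c→ n1
  n1 = 0 + 0 has moves ∅
Run σ = ⟨ca⟩ on P: start {m0}
  after c @ step 1: {m1}
  after a @ step 2: {m2}
  P completes σ.
Run σ = ⟨ca⟩ on Q: start {n0}
  after c @ step 1: {n1}
  after a @ step 2: ∅ (Q stuck)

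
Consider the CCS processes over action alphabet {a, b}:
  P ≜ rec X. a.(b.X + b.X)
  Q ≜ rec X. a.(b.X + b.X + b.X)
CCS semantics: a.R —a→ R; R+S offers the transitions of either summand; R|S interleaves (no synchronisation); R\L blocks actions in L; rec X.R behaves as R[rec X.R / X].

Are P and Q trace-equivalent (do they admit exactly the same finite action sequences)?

LTS(P): 2 reachable states
  m0 = rec X. a.(b.X + b.X) ⊢ --a--▸ m1
  m1 = b.(rec X. a.(b.X + b.X)) + b.(rec X. a.(b.X + b.X)) ⊢ --b--▸ m0
LTS(Q): 2 reachable states
  n0 = rec X. a.(b.X + b.X + b.X) ⊢ --a--▸ n1
  n1 = b.(rec X. a.(b.X + b.X + b.X)) + b.(rec X. a.(b.X + b.X + b.X)) + b.(rec X. a.(b.X + b.X + b.X)) ⊢ --b--▸ n0
Partition-refinement fixed point:
  B0 = {m0, n0}
  B1 = {m1, n1}
m0 ∈ B0, n0 ∈ B0 → same block
Bisimilar ⇒ trace-equivalent.

trace-equivalent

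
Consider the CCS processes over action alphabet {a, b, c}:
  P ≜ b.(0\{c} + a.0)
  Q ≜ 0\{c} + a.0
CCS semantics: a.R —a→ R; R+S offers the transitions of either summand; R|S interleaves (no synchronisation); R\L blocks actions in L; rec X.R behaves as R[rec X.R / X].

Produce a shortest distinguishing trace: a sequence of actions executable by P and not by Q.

P's transition system — 3 states:
  p0 = b.(0\{c} + a.0) has moves -b-> p1
  p1 = 0\{c} + a.0 has moves -a-> p2
  p2 = 0 has moves (no moves)
Q's transition system — 2 states:
  q0 = 0\{c} + a.0 has moves -a-> q1
  q1 = 0 has moves (no moves)
Trace ⟨b⟩ through P, begin at {p0}:
  after b @ step 1: {p1}
  P completes σ.
Trace ⟨b⟩ through Q, begin at {q0}:
  after b @ step 1: no successor for Q

b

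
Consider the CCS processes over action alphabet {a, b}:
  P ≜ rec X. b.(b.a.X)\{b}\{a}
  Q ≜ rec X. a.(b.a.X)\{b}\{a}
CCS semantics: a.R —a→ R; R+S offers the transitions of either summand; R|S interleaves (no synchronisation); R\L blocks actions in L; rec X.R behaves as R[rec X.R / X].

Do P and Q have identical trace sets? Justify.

NO — witness ⟨b⟩

Reachable graph of P (2 states):
  m0 = rec X. b.(b.a.X)\{b}\{a} | —b→ m1
  m1 = (b.a.(rec X. b.(b.a.X)\{b}\{a}))\{b}\{a} | deadlocked
Reachable graph of Q (2 states):
  n0 = rec X. a.(b.a.X)\{b}\{a} | —a→ n1
  n1 = (b.a.(rec X. a.(b.a.X)\{b}\{a}))\{b}\{a} | deadlocked
Executing b from P (initial set {m0}):
  after b @ step 1: {m1}
  P completes σ.
Executing b from Q (initial set {n0}):
  after b @ step 1: ∅  — Q cannot continue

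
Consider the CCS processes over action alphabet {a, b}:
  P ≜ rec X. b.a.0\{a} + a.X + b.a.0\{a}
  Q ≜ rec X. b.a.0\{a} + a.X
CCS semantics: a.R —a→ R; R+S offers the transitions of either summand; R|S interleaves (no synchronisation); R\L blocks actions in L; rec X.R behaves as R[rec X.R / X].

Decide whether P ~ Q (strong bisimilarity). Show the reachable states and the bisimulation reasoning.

P's transition system — 3 states:
  u0 = rec X. b.a.0\{a} + a.X + b.a.0\{a} has moves =a=> u0, =b=> u1
  u1 = a.0\{a} has moves =a=> u2
  u2 = 0\{a} has moves ·
Q's transition system — 3 states:
  v0 = rec X. b.a.0\{a} + a.X has moves =a=> v0, =b=> v1
  v1 = a.0\{a} has moves =a=> v2
  v2 = 0\{a} has moves ·
Partition-refinement fixed point:
  B0 = {u0, v0}
  B1 = {u1, v1}
  B2 = {u2, v2}
u0 ∈ B0, v0 ∈ B0 → same block

bisimilar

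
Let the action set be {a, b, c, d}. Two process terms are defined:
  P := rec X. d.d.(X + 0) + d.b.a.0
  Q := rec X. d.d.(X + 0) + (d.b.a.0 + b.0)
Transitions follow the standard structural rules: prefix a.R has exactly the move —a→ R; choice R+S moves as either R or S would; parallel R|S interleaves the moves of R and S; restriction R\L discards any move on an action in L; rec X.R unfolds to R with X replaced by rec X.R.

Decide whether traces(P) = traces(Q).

P's transition system — 6 states:
  m0 = rec X. d.d.(X + 0) + d.b.a.0 :: ··d··> m1, ··d··> m2
  m1 = b.a.0 :: ··b··> m3
  m2 = d.((rec X. d.d.(X + 0) + d.b.a.0) + 0) :: ··d··> m4
  m3 = a.0 :: ··a··> m5
  m4 = (rec X. d.d.(X + 0) + d.b.a.0) + 0 :: ··d··> m1, ··d··> m2
  m5 = 0 :: stopped
Q's transition system — 6 states:
  n0 = rec X. d.d.(X + 0) + (d.b.a.0 + b.0) :: ··b··> n1, ··d··> n2, ··d··> n3
  n1 = 0 :: stopped
  n2 = b.a.0 :: ··b··> n4
  n3 = d.((rec X. d.d.(X + 0) + (d.b.a.0 + b.0)) + 0) :: ··d··> n5
  n4 = a.0 :: ··a··> n1
  n5 = (rec X. d.d.(X + 0) + (d.b.a.0 + b.0)) + 0 :: ··b··> n1, ··d··> n2, ··d··> n3
Executing b from Q (initial set {n0}):
  [1] b ⇒ {n1}
  Q completes σ.
Executing b from P (initial set {m0}):
  [1] b ⇒ ∅ (P stuck)

NO — witness ⟨b⟩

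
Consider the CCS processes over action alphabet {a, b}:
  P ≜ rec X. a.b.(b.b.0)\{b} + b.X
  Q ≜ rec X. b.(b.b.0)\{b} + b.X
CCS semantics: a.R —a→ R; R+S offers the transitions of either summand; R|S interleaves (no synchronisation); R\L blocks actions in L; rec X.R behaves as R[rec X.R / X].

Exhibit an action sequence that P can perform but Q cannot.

Reachable graph of P (3 states):
  u0 = rec X. a.b.(b.b.0)\{b} + b.X ⊢ --a--▸ u1, --b--▸ u0
  u1 = b.(b.b.0)\{b} ⊢ --b--▸ u2
  u2 = (b.b.0)\{b} ⊢ ∅
Reachable graph of Q (2 states):
  v0 = rec X. b.(b.b.0)\{b} + b.X ⊢ --b--▸ v0, --b--▸ v1
  v1 = (b.b.0)\{b} ⊢ ∅
Trace ⟨a⟩ through P, begin at {u0}:
  step 1 (a): {u1}
  P completes σ.
Trace ⟨a⟩ through Q, begin at {v0}:
  step 1 (a): ∅ (Q stuck)

a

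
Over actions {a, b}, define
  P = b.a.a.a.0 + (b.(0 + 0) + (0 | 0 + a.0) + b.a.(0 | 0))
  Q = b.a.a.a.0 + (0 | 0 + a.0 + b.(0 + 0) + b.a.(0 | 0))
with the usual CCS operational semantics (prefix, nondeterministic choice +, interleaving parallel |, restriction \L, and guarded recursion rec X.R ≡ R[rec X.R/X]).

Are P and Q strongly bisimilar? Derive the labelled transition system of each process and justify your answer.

P ~ Q

P's transition system — 8 states:
  m0 = b.a.a.a.0 + (b.(0 + 0) + (0 | 0 + a.0) + b.a.(0 | 0)) | -a-> m1, -b-> m2, -b-> m3, -b-> m4
  m1 = 0 | (no moves)
  m2 = 0 + 0 | (no moves)
  m3 = a.(0 | 0) | -a-> m5
  m4 = a.a.a.0 | -a-> m6
  m5 = 0 | 0 | (no moves)
  m6 = a.a.0 | -a-> m7
  m7 = a.0 | -a-> m1
Q's transition system — 8 states:
  n0 = b.a.a.a.0 + (0 | 0 + a.0 + b.(0 + 0) + b.a.(0 | 0)) | -a-> n1, -b-> n2, -b-> n3, -b-> n4
  n1 = 0 | (no moves)
  n2 = 0 + 0 | (no moves)
  n3 = a.(0 | 0) | -a-> n5
  n4 = a.a.a.0 | -a-> n6
  n5 = 0 | 0 | (no moves)
  n6 = a.a.0 | -a-> n7
  n7 = a.0 | -a-> n1
Coarsest stable partition (strong bisimilarity classes):
  B0 = {m0, n0}
  B1 = {m4, n4}
  B2 = {m6, n6}
  B3 = {m3, m7, n3, n7}
  B4 = {m1, m2, m5, n1, n2, n5}
m0 ∈ B0, n0 ∈ B0 → same block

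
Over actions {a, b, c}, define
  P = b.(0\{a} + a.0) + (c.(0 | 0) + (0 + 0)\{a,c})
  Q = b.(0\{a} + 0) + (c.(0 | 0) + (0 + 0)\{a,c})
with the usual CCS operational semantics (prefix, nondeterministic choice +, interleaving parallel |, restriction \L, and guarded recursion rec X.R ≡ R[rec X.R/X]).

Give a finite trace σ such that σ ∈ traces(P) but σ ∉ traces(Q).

ba

P's transition system — 4 states:
  p0 = b.(0\{a} + a.0) + (c.(0 | 0) + (0 + 0)\{a,c}) ⊢ ··b··> p1, ··c··> p2
  p1 = 0\{a} + a.0 ⊢ ··a··> p3
  p2 = 0 | 0 ⊢ ·
  p3 = 0 ⊢ ·
Q's transition system — 3 states:
  q0 = b.(0\{a} + 0) + (c.(0 | 0) + (0 + 0)\{a,c}) ⊢ ··b··> q1, ··c··> q2
  q1 = 0\{a} + 0 ⊢ ·
  q2 = 0 | 0 ⊢ ·
Run σ = ⟨ba⟩ on P: start {p0}
  after b @ step 1: {p1}
  after a @ step 2: {p3}
  P completes σ.
Run σ = ⟨ba⟩ on Q: start {q0}
  after b @ step 1: {q1}
  after a @ step 2: ∅ (Q stuck)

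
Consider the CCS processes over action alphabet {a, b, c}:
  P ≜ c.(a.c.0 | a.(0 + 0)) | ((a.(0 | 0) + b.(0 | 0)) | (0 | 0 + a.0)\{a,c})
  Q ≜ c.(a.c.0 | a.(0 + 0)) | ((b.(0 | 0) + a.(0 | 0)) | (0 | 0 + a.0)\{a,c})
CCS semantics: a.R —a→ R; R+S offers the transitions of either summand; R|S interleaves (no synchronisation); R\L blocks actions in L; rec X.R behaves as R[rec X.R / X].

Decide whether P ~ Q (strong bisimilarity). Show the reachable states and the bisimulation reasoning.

P ~ Q

Reachable graph of P (14 states):
  p0 = c.(a.c.0 | a.(0 + 0)) | ((a.(0 | 0) + b.(0 | 0)) | (0 | 0 + a.0)\{a,c}) | --a--▸ p1, --b--▸ p1, --c--▸ p2
  p1 = c.(a.c.0 | a.(0 + 0)) | (0 | 0 | (0 | 0 + a.0)\{a,c}) | --c--▸ p3
  p2 = a.c.0 | a.(0 + 0) | ((a.(0 | 0) + b.(0 | 0)) | (0 | 0 + a.0)\{a,c}) | --a--▸ p3, --a--▸ p4, --a--▸ p5, --b--▸ p3
  p3 = a.c.0 | a.(0 + 0) | (0 | 0 | (0 | 0 + a.0)\{a,c}) | --a--▸ p6, --a--▸ p7
  p4 = a.c.0 | (0 + 0) | ((a.(0 | 0) + b.(0 | 0)) | (0 | 0 + a.0)\{a,c}) | --a--▸ p6, --a--▸ p8, --b--▸ p6
  p5 = c.0 | a.(0 + 0) | ((a.(0 | 0) + b.(0 | 0)) | (0 | 0 + a.0)\{a,c}) | --a--▸ p7, --a--▸ p8, --b--▸ p7, --c--▸ p9
  p6 = a.c.0 | (0 + 0) | (0 | 0 | (0 | 0 + a.0)\{a,c}) | --a--▸ p10
  p7 = c.0 | a.(0 + 0) | (0 | 0 | (0 | 0 + a.0)\{a,c}) | --a--▸ p10, --c--▸ p11
  p8 = c.0 | (0 + 0) | ((a.(0 | 0) + b.(0 | 0)) | (0 | 0 + a.0)\{a,c}) | --a--▸ p10, --b--▸ p10, --c--▸ p12
  p9 = 0 | a.(0 + 0) | ((a.(0 | 0) + b.(0 | 0)) | (0 | 0 + a.0)\{a,c}) | --a--▸ p11, --a--▸ p12, --b--▸ p11
  p10 = c.0 | (0 + 0) | (0 | 0 | (0 | 0 + a.0)\{a,c}) | --c--▸ p13
  p11 = 0 | a.(0 + 0) | (0 | 0 | (0 | 0 + a.0)\{a,c}) | --a--▸ p13
  p12 = 0 | (0 + 0) | ((a.(0 | 0) + b.(0 | 0)) | (0 | 0 + a.0)\{a,c}) | --a--▸ p13, --b--▸ p13
  p13 = 0 | (0 + 0) | (0 | 0 | (0 | 0 + a.0)\{a,c}) | ∅
Reachable graph of Q (14 states):
  q0 = c.(a.c.0 | a.(0 + 0)) | ((b.(0 | 0) + a.(0 | 0)) | (0 | 0 + a.0)\{a,c}) | --a--▸ q1, --b--▸ q1, --c--▸ q2
  q1 = c.(a.c.0 | a.(0 + 0)) | (0 | 0 | (0 | 0 + a.0)\{a,c}) | --c--▸ q3
  q2 = a.c.0 | a.(0 + 0) | ((b.(0 | 0) + a.(0 | 0)) | (0 | 0 + a.0)\{a,c}) | --a--▸ q3, --a--▸ q4, --a--▸ q5, --b--▸ q3
  q3 = a.c.0 | a.(0 + 0) | (0 | 0 | (0 | 0 + a.0)\{a,c}) | --a--▸ q6, --a--▸ q7
  q4 = a.c.0 | (0 + 0) | ((b.(0 | 0) + a.(0 | 0)) | (0 | 0 + a.0)\{a,c}) | --a--▸ q6, --a--▸ q8, --b--▸ q6
  q5 = c.0 | a.(0 + 0) | ((b.(0 | 0) + a.(0 | 0)) | (0 | 0 + a.0)\{a,c}) | --a--▸ q7, --a--▸ q8, --b--▸ q7, --c--▸ q9
  q6 = a.c.0 | (0 + 0) | (0 | 0 | (0 | 0 + a.0)\{a,c}) | --a--▸ q10
  q7 = c.0 | a.(0 + 0) | (0 | 0 | (0 | 0 + a.0)\{a,c}) | --a--▸ q10, --c--▸ q11
  q8 = c.0 | (0 + 0) | ((b.(0 | 0) + a.(0 | 0)) | (0 | 0 + a.0)\{a,c}) | --a--▸ q10, --b--▸ q10, --c--▸ q12
  q9 = 0 | a.(0 + 0) | ((b.(0 | 0) + a.(0 | 0)) | (0 | 0 + a.0)\{a,c}) | --a--▸ q11, --a--▸ q12, --b--▸ q11
  q10 = c.0 | (0 + 0) | (0 | 0 | (0 | 0 + a.0)\{a,c}) | --c--▸ q13
  q11 = 0 | a.(0 + 0) | (0 | 0 | (0 | 0 + a.0)\{a,c}) | --a--▸ q13
  q12 = 0 | (0 + 0) | ((b.(0 | 0) + a.(0 | 0)) | (0 | 0 + a.0)\{a,c}) | --a--▸ q13, --b--▸ q13
  q13 = 0 | (0 + 0) | (0 | 0 | (0 | 0 + a.0)\{a,c}) | ∅
Partition-refinement fixed point:
  B0 = {p0, q0}
  B1 = {p1, q1}
  B2 = {p3, q3}
  B3 = {p6, q6}
  B4 = {p10, q10}
  B5 = {p13, q13}
  B6 = {p7, q7}
  B7 = {p11, q11}
  B8 = {p2, q2}
  B9 = {p5, q5}
  B10 = {p8, q8}
  B11 = {p12, q12}
  B12 = {p9, q9}
  B13 = {p4, q4}
p0 ∈ B0, q0 ∈ B0 → same block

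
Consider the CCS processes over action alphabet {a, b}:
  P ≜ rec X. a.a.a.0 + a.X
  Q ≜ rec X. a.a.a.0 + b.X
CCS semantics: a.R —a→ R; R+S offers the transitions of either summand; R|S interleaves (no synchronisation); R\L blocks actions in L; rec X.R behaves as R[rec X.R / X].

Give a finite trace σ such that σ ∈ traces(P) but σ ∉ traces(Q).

P's transition system — 4 states:
  p0 = rec X. a.a.a.0 + a.X | -a-> p0, -a-> p1
  p1 = a.a.0 | -a-> p2
  p2 = a.0 | -a-> p3
  p3 = 0 | (no moves)
Q's transition system — 4 states:
  q0 = rec X. a.a.a.0 + b.X | -a-> q1, -b-> q0
  q1 = a.a.0 | -a-> q2
  q2 = a.0 | -a-> q3
  q3 = 0 | (no moves)
Executing aaaa from P (initial set {p0}):
  after a @ step 1: {p0, p1}
  after a @ step 2: {p0, p1, p2}
  after a @ step 3: {p0, p1, p2, p3}
  after a @ step 4: {p0, p1, p2, p3}
  ✓ P
Executing aaaa from Q (initial set {q0}):
  after a @ step 1: {q1}
  after a @ step 2: {q2}
  after a @ step 3: {q3}
  after a @ step 4: ∅  — Q cannot continue

aaaa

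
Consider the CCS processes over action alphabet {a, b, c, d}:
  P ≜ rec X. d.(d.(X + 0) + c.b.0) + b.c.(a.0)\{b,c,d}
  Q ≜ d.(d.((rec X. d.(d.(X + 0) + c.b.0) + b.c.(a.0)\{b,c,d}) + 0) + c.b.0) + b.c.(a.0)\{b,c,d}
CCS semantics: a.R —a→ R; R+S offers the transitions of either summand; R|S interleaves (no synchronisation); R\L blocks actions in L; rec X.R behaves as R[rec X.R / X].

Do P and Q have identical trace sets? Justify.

Reachable graph of P (8 states):
  m0 = rec X. d.(d.(X + 0) + c.b.0) + b.c.(a.0)\{b,c,d} ⊢ —b→ m1, —d→ m2
  m1 = c.(a.0)\{b,c,d} ⊢ —c→ m3
  m2 = d.((rec X. d.(d.(X + 0) + c.b.0) + b.c.(a.0)\{b,c,d}) + 0) + c.b.0 ⊢ —c→ m4, —d→ m5
  m3 = (a.0)\{b,c,d} ⊢ —a→ m6
  m4 = b.0 ⊢ —b→ m7
  m5 = (rec X. d.(d.(X + 0) + c.b.0) + b.c.(a.0)\{b,c,d}) + 0 ⊢ —b→ m1, —d→ m2
  m6 = 0\{b,c,d} ⊢ (no moves)
  m7 = 0 ⊢ (no moves)
Reachable graph of Q (8 states):
  n0 = d.(d.((rec X. d.(d.(X + 0) + c.b.0) + b.c.(a.0)\{b,c,d}) + 0) + c.b.0) + b.c.(a.0)\{b,c,d} ⊢ —b→ n1, —d→ n2
  n1 = c.(a.0)\{b,c,d} ⊢ —c→ n3
  n2 = d.((rec X. d.(d.(X + 0) + c.b.0) + b.c.(a.0)\{b,c,d}) + 0) + c.b.0 ⊢ —c→ n4, —d→ n5
  n3 = (a.0)\{b,c,d} ⊢ —a→ n6
  n4 = b.0 ⊢ —b→ n7
  n5 = (rec X. d.(d.(X + 0) + c.b.0) + b.c.(a.0)\{b,c,d}) + 0 ⊢ —b→ n1, —d→ n2
  n6 = 0\{b,c,d} ⊢ (no moves)
  n7 = 0 ⊢ (no moves)
Partition-refinement fixed point:
  B0 = {m0, m5, n0, n5}
  B1 = {m2, n2}
  B2 = {m1, n1}
  B3 = {m3, n3}
  B4 = {m6, m7, n6, n7}
  B5 = {m4, n4}
m0 ∈ B0, n0 ∈ B0 → same block
Bisimilar ⇒ trace-equivalent.

trace-equivalent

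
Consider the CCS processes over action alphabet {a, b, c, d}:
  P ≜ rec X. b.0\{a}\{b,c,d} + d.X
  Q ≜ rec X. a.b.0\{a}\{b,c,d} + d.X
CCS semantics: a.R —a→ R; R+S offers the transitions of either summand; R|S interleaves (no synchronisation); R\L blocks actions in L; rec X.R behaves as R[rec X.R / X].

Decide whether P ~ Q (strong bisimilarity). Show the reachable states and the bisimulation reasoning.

P ≁ Q

Reachable graph of P (2 states):
  s0 = rec X. b.0\{a}\{b,c,d} + d.X | -b-> s1, -d-> s0
  s1 = 0\{a}\{b,c,d} | ·
Reachable graph of Q (3 states):
  t0 = rec X. a.b.0\{a}\{b,c,d} + d.X | -a-> t1, -d-> t0
  t1 = b.0\{a}\{b,c,d} | -b-> t2
  t2 = 0\{a}\{b,c,d} | ·
Bisimilarity quotient blocks:
  B0 = {s0}
  B1 = {s1, t2}
  B2 = {t0}
  B3 = {t1}
s0 ∈ B0, t0 ∈ B2 → different blocks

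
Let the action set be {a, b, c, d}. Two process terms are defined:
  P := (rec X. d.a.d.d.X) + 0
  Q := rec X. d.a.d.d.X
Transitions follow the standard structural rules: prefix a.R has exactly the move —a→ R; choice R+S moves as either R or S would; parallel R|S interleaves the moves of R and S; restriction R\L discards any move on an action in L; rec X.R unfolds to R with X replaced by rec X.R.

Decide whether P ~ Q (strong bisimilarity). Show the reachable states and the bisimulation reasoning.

bisimilar

Reachable graph of P (5 states):
  p0 = (rec X. d.a.d.d.X) + 0 ⊢ ··d··> p1
  p1 = a.d.d.(rec X. d.a.d.d.X) ⊢ ··a··> p2
  p2 = d.d.(rec X. d.a.d.d.X) ⊢ ··d··> p3
  p3 = d.(rec X. d.a.d.d.X) ⊢ ··d··> p4
  p4 = rec X. d.a.d.d.X ⊢ ··d··> p1
Reachable graph of Q (4 states):
  q0 = rec X. d.a.d.d.X ⊢ ··d··> q1
  q1 = a.d.d.(rec X. d.a.d.d.X) ⊢ ··a··> q2
  q2 = d.d.(rec X. d.a.d.d.X) ⊢ ··d··> q3
  q3 = d.(rec X. d.a.d.d.X) ⊢ ··d··> q0
Bisimilarity quotient blocks:
  B0 = {p0, p4, q0}
  B1 = {p1, q1}
  B2 = {p2, q2}
  B3 = {p3, q3}
p0 ∈ B0, q0 ∈ B0 → same block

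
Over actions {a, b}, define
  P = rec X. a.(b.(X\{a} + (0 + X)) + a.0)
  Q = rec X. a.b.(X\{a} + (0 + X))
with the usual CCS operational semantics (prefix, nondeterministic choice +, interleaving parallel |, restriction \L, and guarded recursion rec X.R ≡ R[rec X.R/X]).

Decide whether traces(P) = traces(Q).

P's transition system — 4 states:
  m0 = rec X. a.(b.(X\{a} + (0 + X)) + a.0) → =a=> m1
  m1 = b.((rec X. a.(b.(X\{a} + (0 + X)) + a.0))\{a} + (0 + (rec X. a.(b.(X\{a} + (0 + X)) + a.0)))) + a.0 → =a=> m2, =b=> m3
  m2 = 0 → deadlocked
  m3 = (rec X. a.(b.(X\{a} + (0 + X)) + a.0))\{a} + (0 + (rec X. a.(b.(X\{a} + (0 + X)) + a.0))) → =a=> m1
Q's transition system — 3 states:
  n0 = rec X. a.b.(X\{a} + (0 + X)) → =a=> n1
  n1 = b.((rec X. a.b.(X\{a} + (0 + X)))\{a} + (0 + (rec X. a.b.(X\{a} + (0 + X))))) → =b=> n2
  n2 = (rec X. a.b.(X\{a} + (0 + X)))\{a} + (0 + (rec X. a.b.(X\{a} + (0 + X)))) → =a=> n1
Trace ⟨aa⟩ through P, begin at {m0}:
  step 1 (a): {m1}
  step 2 (a): {m2}
  ✓ P
Trace ⟨aa⟩ through Q, begin at {n0}:
  step 1 (a): {n1}
  step 2 (a): ∅  — Q cannot continue

trace-distinct — witness ⟨aa⟩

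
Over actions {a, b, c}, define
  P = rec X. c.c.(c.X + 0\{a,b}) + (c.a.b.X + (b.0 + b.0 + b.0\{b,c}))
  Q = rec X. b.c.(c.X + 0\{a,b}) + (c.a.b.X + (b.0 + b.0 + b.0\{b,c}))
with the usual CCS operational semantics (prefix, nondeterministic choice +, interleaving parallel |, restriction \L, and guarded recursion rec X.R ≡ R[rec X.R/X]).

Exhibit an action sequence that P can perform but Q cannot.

cc

P's transition system — 7 states:
  p0 = rec X. c.c.(c.X + 0\{a,b}) + (c.a.b.X + (b.0 + b.0 + b.0\{b,c})) has moves —b→ p1, —b→ p2, —c→ p3, —c→ p4
  p1 = 0 has moves deadlocked
  p2 = 0\{b,c} has moves deadlocked
  p3 = a.b.(rec X. c.c.(c.X + 0\{a,b}) + (c.a.b.X + (b.0 + b.0 + b.0\{b,c}))) has moves —a→ p5
  p4 = c.(c.(rec X. c.c.(c.X + 0\{a,b}) + (c.a.b.X + (b.0 + b.0 + b.0\{b,c}))) + 0\{a,b}) has moves —c→ p6
  p5 = b.(rec X. c.c.(c.X + 0\{a,b}) + (c.a.b.X + (b.0 + b.0 + b.0\{b,c}))) has moves —b→ p0
  p6 = c.(rec X. c.c.(c.X + 0\{a,b}) + (c.a.b.X + (b.0 + b.0 + b.0\{b,c}))) + 0\{a,b} has moves —c→ p0
Q's transition system — 7 states:
  q0 = rec X. b.c.(c.X + 0\{a,b}) + (c.a.b.X + (b.0 + b.0 + b.0\{b,c})) has moves —b→ q1, —b→ q2, —b→ q3, —c→ q4
  q1 = 0 has moves deadlocked
  q2 = 0\{b,c} has moves deadlocked
  q3 = c.(c.(rec X. b.c.(c.X + 0\{a,b}) + (c.a.b.X + (b.0 + b.0 + b.0\{b,c}))) + 0\{a,b}) has moves —c→ q5
  q4 = a.b.(rec X. b.c.(c.X + 0\{a,b}) + (c.a.b.X + (b.0 + b.0 + b.0\{b,c}))) has moves —a→ q6
  q5 = c.(rec X. b.c.(c.X + 0\{a,b}) + (c.a.b.X + (b.0 + b.0 + b.0\{b,c}))) + 0\{a,b} has moves —c→ q0
  q6 = b.(rec X. b.c.(c.X + 0\{a,b}) + (c.a.b.X + (b.0 + b.0 + b.0\{b,c}))) has moves —b→ q0
Run σ = ⟨cc⟩ on P: start {p0}
  step 1 (c): {p3, p4}
  step 2 (c): {p6}
  — P admits the full trace.
Run σ = ⟨cc⟩ on Q: start {q0}
  step 1 (c): {q4}
  step 2 (c): ∅  — Q cannot continue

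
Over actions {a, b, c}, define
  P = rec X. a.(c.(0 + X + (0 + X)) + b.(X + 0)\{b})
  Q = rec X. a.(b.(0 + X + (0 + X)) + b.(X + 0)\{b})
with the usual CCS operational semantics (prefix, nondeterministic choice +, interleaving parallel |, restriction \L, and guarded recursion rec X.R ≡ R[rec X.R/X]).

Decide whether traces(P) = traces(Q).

trace-distinct — witness ⟨ac⟩

LTS(P): 6 reachable states
  s0 = rec X. a.(c.(0 + X + (0 + X)) + b.(X + 0)\{b}) → =a=> s1
  s1 = c.(0 + (rec X. a.(c.(0 + X + (0 + X)) + b.(X + 0)\{b})) + (0 + (rec X. a.(c.(0 + X + (0 + X)) + b.(X + 0)\{b})))) + b.((rec X. a.(c.(0 + X + (0 + X)) + b.(X + 0)\{b})) + 0)\{b} → =b=> s2, =c=> s3
  s2 = ((rec X. a.(c.(0 + X + (0 + X)) + b.(X + 0)\{b})) + 0)\{b} → =a=> s4
  s3 = 0 + (rec X. a.(c.(0 + X + (0 + X)) + b.(X + 0)\{b})) + (0 + (rec X. a.(c.(0 + X + (0 + X)) + b.(X + 0)\{b}))) → =a=> s1
  s4 = (c.(0 + (rec X. a.(c.(0 + X + (0 + X)) + b.(X + 0)\{b})) + (0 + (rec X. a.(c.(0 + X + (0 + X)) + b.(X + 0)\{b})))) + b.((rec X. a.(c.(0 + X + (0 + X)) + b.(X + 0)\{b})) + 0)\{b})\{b} → =c=> s5
  s5 = (0 + (rec X. a.(c.(0 + X + (0 + X)) + b.(X + 0)\{b})) + (0 + (rec X. a.(c.(0 + X + (0 + X)) + b.(X + 0)\{b}))))\{b} → =a=> s4
LTS(Q): 5 reachable states
  t0 = rec X. a.(b.(0 + X + (0 + X)) + b.(X + 0)\{b}) → =a=> t1
  t1 = b.(0 + (rec X. a.(b.(0 + X + (0 + X)) + b.(X + 0)\{b})) + (0 + (rec X. a.(b.(0 + X + (0 + X)) + b.(X + 0)\{b})))) + b.((rec X. a.(b.(0 + X + (0 + X)) + b.(X + 0)\{b})) + 0)\{b} → =b=> t2, =b=> t3
  t2 = ((rec X. a.(b.(0 + X + (0 + X)) + b.(X + 0)\{b})) + 0)\{b} → =a=> t4
  t3 = 0 + (rec X. a.(b.(0 + X + (0 + X)) + b.(X + 0)\{b})) + (0 + (rec X. a.(b.(0 + X + (0 + X)) + b.(X + 0)\{b}))) → =a=> t1
  t4 = (b.(0 + (rec X. a.(b.(0 + X + (0 + X)) + b.(X + 0)\{b})) + (0 + (rec X. a.(b.(0 + X + (0 + X)) + b.(X + 0)\{b})))) + b.((rec X. a.(b.(0 + X + (0 + X)) + b.(X + 0)\{b})) + 0)\{b})\{b} → stopped
Executing ac from P (initial set {s0}):
  after a @ step 1: {s1}
  after c @ step 2: {s3}
  ✓ P
Executing ac from Q (initial set {t0}):
  after a @ step 1: {t1}
  after c @ step 2: ∅ (Q stuck)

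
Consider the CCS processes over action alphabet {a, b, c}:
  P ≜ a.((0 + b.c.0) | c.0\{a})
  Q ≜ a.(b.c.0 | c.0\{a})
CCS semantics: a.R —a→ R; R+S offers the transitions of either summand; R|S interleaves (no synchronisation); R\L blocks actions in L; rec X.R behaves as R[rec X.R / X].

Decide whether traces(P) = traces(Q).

traces(P) = traces(Q)

P's transition system — 7 states:
  s0 = a.((0 + b.c.0) | c.0\{a}) | -a-> s1
  s1 = (0 + b.c.0) | c.0\{a} | -b-> s2, -c-> s3
  s2 = c.0 | c.0\{a} | -c-> s4, -c-> s5
  s3 = (0 + b.c.0) | 0\{a} | -b-> s5
  s4 = 0 | c.0\{a} | -c-> s6
  s5 = c.0 | 0\{a} | -c-> s6
  s6 = 0 | 0\{a} | stopped
Q's transition system — 7 states:
  t0 = a.(b.c.0 | c.0\{a}) | -a-> t1
  t1 = b.c.0 | c.0\{a} | -b-> t2, -c-> t3
  t2 = c.0 | c.0\{a} | -c-> t4, -c-> t5
  t3 = b.c.0 | 0\{a} | -b-> t5
  t4 = 0 | c.0\{a} | -c-> t6
  t5 = c.0 | 0\{a} | -c-> t6
  t6 = 0 | 0\{a} | stopped
Coarsest stable partition (strong bisimilarity classes):
  B0 = {s0, t0}
  B1 = {s1, t1}
  B2 = {s2, t2}
  B3 = {s4, s5, t4, t5}
  B4 = {s6, t6}
  B5 = {s3, t3}
s0 ∈ B0, t0 ∈ B0 → same block
Bisimilar ⇒ trace-equivalent.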